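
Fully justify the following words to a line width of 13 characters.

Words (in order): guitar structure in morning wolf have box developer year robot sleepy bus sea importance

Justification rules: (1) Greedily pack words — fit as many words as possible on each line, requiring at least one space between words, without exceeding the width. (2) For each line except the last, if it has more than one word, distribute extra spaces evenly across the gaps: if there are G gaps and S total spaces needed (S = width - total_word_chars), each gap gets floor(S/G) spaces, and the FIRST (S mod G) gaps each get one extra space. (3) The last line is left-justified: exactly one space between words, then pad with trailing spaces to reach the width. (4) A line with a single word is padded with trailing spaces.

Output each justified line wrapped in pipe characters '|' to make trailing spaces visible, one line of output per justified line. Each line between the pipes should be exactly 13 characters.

Answer: |guitar       |
|structure  in|
|morning  wolf|
|have      box|
|developer    |
|year    robot|
|sleepy    bus|
|sea          |
|importance   |

Derivation:
Line 1: ['guitar'] (min_width=6, slack=7)
Line 2: ['structure', 'in'] (min_width=12, slack=1)
Line 3: ['morning', 'wolf'] (min_width=12, slack=1)
Line 4: ['have', 'box'] (min_width=8, slack=5)
Line 5: ['developer'] (min_width=9, slack=4)
Line 6: ['year', 'robot'] (min_width=10, slack=3)
Line 7: ['sleepy', 'bus'] (min_width=10, slack=3)
Line 8: ['sea'] (min_width=3, slack=10)
Line 9: ['importance'] (min_width=10, slack=3)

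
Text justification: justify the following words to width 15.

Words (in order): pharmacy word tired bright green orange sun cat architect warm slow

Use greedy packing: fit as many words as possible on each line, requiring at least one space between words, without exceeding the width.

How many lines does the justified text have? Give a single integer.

Answer: 6

Derivation:
Line 1: ['pharmacy', 'word'] (min_width=13, slack=2)
Line 2: ['tired', 'bright'] (min_width=12, slack=3)
Line 3: ['green', 'orange'] (min_width=12, slack=3)
Line 4: ['sun', 'cat'] (min_width=7, slack=8)
Line 5: ['architect', 'warm'] (min_width=14, slack=1)
Line 6: ['slow'] (min_width=4, slack=11)
Total lines: 6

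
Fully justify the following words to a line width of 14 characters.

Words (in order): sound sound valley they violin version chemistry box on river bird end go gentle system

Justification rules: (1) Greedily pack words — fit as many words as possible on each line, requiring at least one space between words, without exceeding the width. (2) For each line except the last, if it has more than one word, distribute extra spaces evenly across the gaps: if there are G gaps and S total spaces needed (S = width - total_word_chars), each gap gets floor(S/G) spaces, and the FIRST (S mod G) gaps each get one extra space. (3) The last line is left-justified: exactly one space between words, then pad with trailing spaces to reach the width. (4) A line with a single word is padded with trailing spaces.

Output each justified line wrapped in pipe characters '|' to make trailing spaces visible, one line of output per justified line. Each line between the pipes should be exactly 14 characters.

Answer: |sound    sound|
|valley    they|
|violin version|
|chemistry  box|
|on  river bird|
|end  go gentle|
|system        |

Derivation:
Line 1: ['sound', 'sound'] (min_width=11, slack=3)
Line 2: ['valley', 'they'] (min_width=11, slack=3)
Line 3: ['violin', 'version'] (min_width=14, slack=0)
Line 4: ['chemistry', 'box'] (min_width=13, slack=1)
Line 5: ['on', 'river', 'bird'] (min_width=13, slack=1)
Line 6: ['end', 'go', 'gentle'] (min_width=13, slack=1)
Line 7: ['system'] (min_width=6, slack=8)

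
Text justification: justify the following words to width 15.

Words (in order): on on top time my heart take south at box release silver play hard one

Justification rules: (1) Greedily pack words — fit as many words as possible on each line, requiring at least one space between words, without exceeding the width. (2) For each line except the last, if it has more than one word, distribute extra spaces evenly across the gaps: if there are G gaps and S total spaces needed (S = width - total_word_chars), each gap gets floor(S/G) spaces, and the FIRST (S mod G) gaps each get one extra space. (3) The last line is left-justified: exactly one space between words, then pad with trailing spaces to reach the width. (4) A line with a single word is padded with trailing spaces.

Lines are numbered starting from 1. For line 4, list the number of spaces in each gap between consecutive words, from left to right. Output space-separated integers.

Answer: 2

Derivation:
Line 1: ['on', 'on', 'top', 'time'] (min_width=14, slack=1)
Line 2: ['my', 'heart', 'take'] (min_width=13, slack=2)
Line 3: ['south', 'at', 'box'] (min_width=12, slack=3)
Line 4: ['release', 'silver'] (min_width=14, slack=1)
Line 5: ['play', 'hard', 'one'] (min_width=13, slack=2)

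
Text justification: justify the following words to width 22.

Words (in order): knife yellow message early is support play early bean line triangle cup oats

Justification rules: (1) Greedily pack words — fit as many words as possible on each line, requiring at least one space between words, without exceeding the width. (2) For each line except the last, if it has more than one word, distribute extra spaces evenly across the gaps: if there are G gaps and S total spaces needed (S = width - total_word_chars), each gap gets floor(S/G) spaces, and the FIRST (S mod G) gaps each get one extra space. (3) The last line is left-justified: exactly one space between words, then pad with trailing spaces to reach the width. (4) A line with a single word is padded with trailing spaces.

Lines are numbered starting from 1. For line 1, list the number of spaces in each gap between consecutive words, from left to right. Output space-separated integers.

Line 1: ['knife', 'yellow', 'message'] (min_width=20, slack=2)
Line 2: ['early', 'is', 'support', 'play'] (min_width=21, slack=1)
Line 3: ['early', 'bean', 'line'] (min_width=15, slack=7)
Line 4: ['triangle', 'cup', 'oats'] (min_width=17, slack=5)

Answer: 2 2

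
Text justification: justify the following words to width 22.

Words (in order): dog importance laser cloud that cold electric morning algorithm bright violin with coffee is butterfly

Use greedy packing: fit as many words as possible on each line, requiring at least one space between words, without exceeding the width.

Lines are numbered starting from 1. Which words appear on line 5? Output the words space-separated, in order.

Answer: violin with coffee is

Derivation:
Line 1: ['dog', 'importance', 'laser'] (min_width=20, slack=2)
Line 2: ['cloud', 'that', 'cold'] (min_width=15, slack=7)
Line 3: ['electric', 'morning'] (min_width=16, slack=6)
Line 4: ['algorithm', 'bright'] (min_width=16, slack=6)
Line 5: ['violin', 'with', 'coffee', 'is'] (min_width=21, slack=1)
Line 6: ['butterfly'] (min_width=9, slack=13)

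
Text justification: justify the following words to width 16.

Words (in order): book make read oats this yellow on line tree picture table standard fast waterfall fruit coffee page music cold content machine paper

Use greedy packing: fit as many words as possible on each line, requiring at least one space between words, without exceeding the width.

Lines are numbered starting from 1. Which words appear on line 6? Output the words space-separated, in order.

Line 1: ['book', 'make', 'read'] (min_width=14, slack=2)
Line 2: ['oats', 'this', 'yellow'] (min_width=16, slack=0)
Line 3: ['on', 'line', 'tree'] (min_width=12, slack=4)
Line 4: ['picture', 'table'] (min_width=13, slack=3)
Line 5: ['standard', 'fast'] (min_width=13, slack=3)
Line 6: ['waterfall', 'fruit'] (min_width=15, slack=1)
Line 7: ['coffee', 'page'] (min_width=11, slack=5)
Line 8: ['music', 'cold'] (min_width=10, slack=6)
Line 9: ['content', 'machine'] (min_width=15, slack=1)
Line 10: ['paper'] (min_width=5, slack=11)

Answer: waterfall fruit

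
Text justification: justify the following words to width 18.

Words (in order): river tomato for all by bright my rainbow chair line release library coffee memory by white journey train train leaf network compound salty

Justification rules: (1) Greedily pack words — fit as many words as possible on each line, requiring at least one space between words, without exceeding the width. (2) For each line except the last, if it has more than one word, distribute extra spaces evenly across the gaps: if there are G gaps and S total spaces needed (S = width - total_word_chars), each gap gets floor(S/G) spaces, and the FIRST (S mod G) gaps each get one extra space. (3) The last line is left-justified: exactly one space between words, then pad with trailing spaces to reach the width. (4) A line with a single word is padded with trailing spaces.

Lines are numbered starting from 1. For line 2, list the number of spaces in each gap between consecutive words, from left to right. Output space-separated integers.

Answer: 2 2 1

Derivation:
Line 1: ['river', 'tomato', 'for'] (min_width=16, slack=2)
Line 2: ['all', 'by', 'bright', 'my'] (min_width=16, slack=2)
Line 3: ['rainbow', 'chair', 'line'] (min_width=18, slack=0)
Line 4: ['release', 'library'] (min_width=15, slack=3)
Line 5: ['coffee', 'memory', 'by'] (min_width=16, slack=2)
Line 6: ['white', 'journey'] (min_width=13, slack=5)
Line 7: ['train', 'train', 'leaf'] (min_width=16, slack=2)
Line 8: ['network', 'compound'] (min_width=16, slack=2)
Line 9: ['salty'] (min_width=5, slack=13)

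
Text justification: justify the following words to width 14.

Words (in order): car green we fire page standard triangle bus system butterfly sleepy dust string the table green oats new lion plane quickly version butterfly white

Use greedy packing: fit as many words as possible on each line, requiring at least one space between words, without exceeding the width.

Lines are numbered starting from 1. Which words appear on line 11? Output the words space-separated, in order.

Line 1: ['car', 'green', 'we'] (min_width=12, slack=2)
Line 2: ['fire', 'page'] (min_width=9, slack=5)
Line 3: ['standard'] (min_width=8, slack=6)
Line 4: ['triangle', 'bus'] (min_width=12, slack=2)
Line 5: ['system'] (min_width=6, slack=8)
Line 6: ['butterfly'] (min_width=9, slack=5)
Line 7: ['sleepy', 'dust'] (min_width=11, slack=3)
Line 8: ['string', 'the'] (min_width=10, slack=4)
Line 9: ['table', 'green'] (min_width=11, slack=3)
Line 10: ['oats', 'new', 'lion'] (min_width=13, slack=1)
Line 11: ['plane', 'quickly'] (min_width=13, slack=1)
Line 12: ['version'] (min_width=7, slack=7)
Line 13: ['butterfly'] (min_width=9, slack=5)
Line 14: ['white'] (min_width=5, slack=9)

Answer: plane quickly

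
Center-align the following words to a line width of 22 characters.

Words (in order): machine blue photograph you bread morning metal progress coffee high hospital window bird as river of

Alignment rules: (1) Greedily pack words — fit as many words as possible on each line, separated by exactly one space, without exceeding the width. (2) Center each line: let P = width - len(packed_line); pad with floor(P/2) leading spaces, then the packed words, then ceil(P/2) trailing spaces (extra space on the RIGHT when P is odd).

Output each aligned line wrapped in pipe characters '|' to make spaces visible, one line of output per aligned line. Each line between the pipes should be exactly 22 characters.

Line 1: ['machine', 'blue'] (min_width=12, slack=10)
Line 2: ['photograph', 'you', 'bread'] (min_width=20, slack=2)
Line 3: ['morning', 'metal', 'progress'] (min_width=22, slack=0)
Line 4: ['coffee', 'high', 'hospital'] (min_width=20, slack=2)
Line 5: ['window', 'bird', 'as', 'river'] (min_width=20, slack=2)
Line 6: ['of'] (min_width=2, slack=20)

Answer: |     machine blue     |
| photograph you bread |
|morning metal progress|
| coffee high hospital |
| window bird as river |
|          of          |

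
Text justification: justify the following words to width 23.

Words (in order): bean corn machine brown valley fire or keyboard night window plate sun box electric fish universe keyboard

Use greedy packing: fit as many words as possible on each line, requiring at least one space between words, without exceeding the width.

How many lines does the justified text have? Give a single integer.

Answer: 5

Derivation:
Line 1: ['bean', 'corn', 'machine', 'brown'] (min_width=23, slack=0)
Line 2: ['valley', 'fire', 'or', 'keyboard'] (min_width=23, slack=0)
Line 3: ['night', 'window', 'plate', 'sun'] (min_width=22, slack=1)
Line 4: ['box', 'electric', 'fish'] (min_width=17, slack=6)
Line 5: ['universe', 'keyboard'] (min_width=17, slack=6)
Total lines: 5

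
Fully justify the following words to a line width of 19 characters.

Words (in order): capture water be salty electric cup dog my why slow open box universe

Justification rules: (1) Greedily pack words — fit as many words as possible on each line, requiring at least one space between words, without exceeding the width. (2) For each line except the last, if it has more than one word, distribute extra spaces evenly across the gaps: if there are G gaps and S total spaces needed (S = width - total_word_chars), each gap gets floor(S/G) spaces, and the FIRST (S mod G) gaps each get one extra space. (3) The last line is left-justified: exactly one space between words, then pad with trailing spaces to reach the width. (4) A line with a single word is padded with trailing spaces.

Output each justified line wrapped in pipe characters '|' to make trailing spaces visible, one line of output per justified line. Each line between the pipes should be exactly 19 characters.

Answer: |capture   water  be|
|salty  electric cup|
|dog   my  why  slow|
|open box universe  |

Derivation:
Line 1: ['capture', 'water', 'be'] (min_width=16, slack=3)
Line 2: ['salty', 'electric', 'cup'] (min_width=18, slack=1)
Line 3: ['dog', 'my', 'why', 'slow'] (min_width=15, slack=4)
Line 4: ['open', 'box', 'universe'] (min_width=17, slack=2)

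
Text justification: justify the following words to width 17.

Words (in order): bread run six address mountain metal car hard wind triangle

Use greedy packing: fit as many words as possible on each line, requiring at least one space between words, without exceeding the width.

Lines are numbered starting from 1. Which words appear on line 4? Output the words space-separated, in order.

Answer: wind triangle

Derivation:
Line 1: ['bread', 'run', 'six'] (min_width=13, slack=4)
Line 2: ['address', 'mountain'] (min_width=16, slack=1)
Line 3: ['metal', 'car', 'hard'] (min_width=14, slack=3)
Line 4: ['wind', 'triangle'] (min_width=13, slack=4)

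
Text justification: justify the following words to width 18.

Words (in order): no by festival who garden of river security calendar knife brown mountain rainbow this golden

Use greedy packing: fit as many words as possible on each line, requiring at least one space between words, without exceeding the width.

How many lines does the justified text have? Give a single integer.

Line 1: ['no', 'by', 'festival', 'who'] (min_width=18, slack=0)
Line 2: ['garden', 'of', 'river'] (min_width=15, slack=3)
Line 3: ['security', 'calendar'] (min_width=17, slack=1)
Line 4: ['knife', 'brown'] (min_width=11, slack=7)
Line 5: ['mountain', 'rainbow'] (min_width=16, slack=2)
Line 6: ['this', 'golden'] (min_width=11, slack=7)
Total lines: 6

Answer: 6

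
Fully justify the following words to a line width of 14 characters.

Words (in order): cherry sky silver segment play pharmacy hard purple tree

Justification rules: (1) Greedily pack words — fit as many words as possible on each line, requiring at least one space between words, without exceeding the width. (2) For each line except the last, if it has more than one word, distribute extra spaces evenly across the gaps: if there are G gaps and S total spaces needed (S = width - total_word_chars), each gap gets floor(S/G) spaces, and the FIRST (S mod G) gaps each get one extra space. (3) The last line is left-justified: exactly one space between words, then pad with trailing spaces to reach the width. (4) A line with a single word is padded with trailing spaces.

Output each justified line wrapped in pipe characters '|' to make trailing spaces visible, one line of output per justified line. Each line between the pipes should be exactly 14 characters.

Line 1: ['cherry', 'sky'] (min_width=10, slack=4)
Line 2: ['silver', 'segment'] (min_width=14, slack=0)
Line 3: ['play', 'pharmacy'] (min_width=13, slack=1)
Line 4: ['hard', 'purple'] (min_width=11, slack=3)
Line 5: ['tree'] (min_width=4, slack=10)

Answer: |cherry     sky|
|silver segment|
|play  pharmacy|
|hard    purple|
|tree          |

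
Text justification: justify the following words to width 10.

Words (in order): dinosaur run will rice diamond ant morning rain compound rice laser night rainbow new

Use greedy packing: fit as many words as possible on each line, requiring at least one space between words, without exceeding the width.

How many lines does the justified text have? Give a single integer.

Answer: 12

Derivation:
Line 1: ['dinosaur'] (min_width=8, slack=2)
Line 2: ['run', 'will'] (min_width=8, slack=2)
Line 3: ['rice'] (min_width=4, slack=6)
Line 4: ['diamond'] (min_width=7, slack=3)
Line 5: ['ant'] (min_width=3, slack=7)
Line 6: ['morning'] (min_width=7, slack=3)
Line 7: ['rain'] (min_width=4, slack=6)
Line 8: ['compound'] (min_width=8, slack=2)
Line 9: ['rice', 'laser'] (min_width=10, slack=0)
Line 10: ['night'] (min_width=5, slack=5)
Line 11: ['rainbow'] (min_width=7, slack=3)
Line 12: ['new'] (min_width=3, slack=7)
Total lines: 12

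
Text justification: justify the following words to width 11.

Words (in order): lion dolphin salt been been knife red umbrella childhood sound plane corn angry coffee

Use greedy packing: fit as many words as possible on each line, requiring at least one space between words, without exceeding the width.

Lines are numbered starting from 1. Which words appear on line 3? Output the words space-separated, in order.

Answer: salt been

Derivation:
Line 1: ['lion'] (min_width=4, slack=7)
Line 2: ['dolphin'] (min_width=7, slack=4)
Line 3: ['salt', 'been'] (min_width=9, slack=2)
Line 4: ['been', 'knife'] (min_width=10, slack=1)
Line 5: ['red'] (min_width=3, slack=8)
Line 6: ['umbrella'] (min_width=8, slack=3)
Line 7: ['childhood'] (min_width=9, slack=2)
Line 8: ['sound', 'plane'] (min_width=11, slack=0)
Line 9: ['corn', 'angry'] (min_width=10, slack=1)
Line 10: ['coffee'] (min_width=6, slack=5)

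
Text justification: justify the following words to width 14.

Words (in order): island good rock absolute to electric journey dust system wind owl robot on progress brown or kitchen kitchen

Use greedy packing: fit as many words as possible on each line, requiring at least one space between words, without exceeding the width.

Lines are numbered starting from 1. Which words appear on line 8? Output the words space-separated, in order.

Line 1: ['island', 'good'] (min_width=11, slack=3)
Line 2: ['rock', 'absolute'] (min_width=13, slack=1)
Line 3: ['to', 'electric'] (min_width=11, slack=3)
Line 4: ['journey', 'dust'] (min_width=12, slack=2)
Line 5: ['system', 'wind'] (min_width=11, slack=3)
Line 6: ['owl', 'robot', 'on'] (min_width=12, slack=2)
Line 7: ['progress', 'brown'] (min_width=14, slack=0)
Line 8: ['or', 'kitchen'] (min_width=10, slack=4)
Line 9: ['kitchen'] (min_width=7, slack=7)

Answer: or kitchen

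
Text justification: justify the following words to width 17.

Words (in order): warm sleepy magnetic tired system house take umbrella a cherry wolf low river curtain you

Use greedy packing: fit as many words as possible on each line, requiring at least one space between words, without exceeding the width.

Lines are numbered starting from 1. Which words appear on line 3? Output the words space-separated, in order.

Line 1: ['warm', 'sleepy'] (min_width=11, slack=6)
Line 2: ['magnetic', 'tired'] (min_width=14, slack=3)
Line 3: ['system', 'house', 'take'] (min_width=17, slack=0)
Line 4: ['umbrella', 'a', 'cherry'] (min_width=17, slack=0)
Line 5: ['wolf', 'low', 'river'] (min_width=14, slack=3)
Line 6: ['curtain', 'you'] (min_width=11, slack=6)

Answer: system house take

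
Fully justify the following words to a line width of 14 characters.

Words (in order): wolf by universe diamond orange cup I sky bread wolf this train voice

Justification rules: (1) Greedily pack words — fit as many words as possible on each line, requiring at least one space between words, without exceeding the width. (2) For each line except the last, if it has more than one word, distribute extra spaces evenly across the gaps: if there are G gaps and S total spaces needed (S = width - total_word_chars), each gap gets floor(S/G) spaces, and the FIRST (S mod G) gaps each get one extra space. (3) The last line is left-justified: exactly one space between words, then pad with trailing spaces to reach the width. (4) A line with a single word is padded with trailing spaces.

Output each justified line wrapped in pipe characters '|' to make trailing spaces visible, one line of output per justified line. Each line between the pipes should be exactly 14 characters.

Answer: |wolf        by|
|universe      |
|diamond orange|
|cup    I   sky|
|bread     wolf|
|this     train|
|voice         |

Derivation:
Line 1: ['wolf', 'by'] (min_width=7, slack=7)
Line 2: ['universe'] (min_width=8, slack=6)
Line 3: ['diamond', 'orange'] (min_width=14, slack=0)
Line 4: ['cup', 'I', 'sky'] (min_width=9, slack=5)
Line 5: ['bread', 'wolf'] (min_width=10, slack=4)
Line 6: ['this', 'train'] (min_width=10, slack=4)
Line 7: ['voice'] (min_width=5, slack=9)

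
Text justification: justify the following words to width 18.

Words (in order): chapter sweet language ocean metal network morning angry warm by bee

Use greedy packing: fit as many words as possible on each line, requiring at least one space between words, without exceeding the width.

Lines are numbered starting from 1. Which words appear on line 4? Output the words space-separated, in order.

Answer: morning angry warm

Derivation:
Line 1: ['chapter', 'sweet'] (min_width=13, slack=5)
Line 2: ['language', 'ocean'] (min_width=14, slack=4)
Line 3: ['metal', 'network'] (min_width=13, slack=5)
Line 4: ['morning', 'angry', 'warm'] (min_width=18, slack=0)
Line 5: ['by', 'bee'] (min_width=6, slack=12)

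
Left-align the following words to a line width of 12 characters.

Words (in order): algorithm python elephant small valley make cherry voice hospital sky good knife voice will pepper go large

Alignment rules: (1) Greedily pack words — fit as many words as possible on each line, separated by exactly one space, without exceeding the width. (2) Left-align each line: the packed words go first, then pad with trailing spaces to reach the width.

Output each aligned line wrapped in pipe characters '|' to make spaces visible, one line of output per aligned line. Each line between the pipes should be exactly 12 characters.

Line 1: ['algorithm'] (min_width=9, slack=3)
Line 2: ['python'] (min_width=6, slack=6)
Line 3: ['elephant'] (min_width=8, slack=4)
Line 4: ['small', 'valley'] (min_width=12, slack=0)
Line 5: ['make', 'cherry'] (min_width=11, slack=1)
Line 6: ['voice'] (min_width=5, slack=7)
Line 7: ['hospital', 'sky'] (min_width=12, slack=0)
Line 8: ['good', 'knife'] (min_width=10, slack=2)
Line 9: ['voice', 'will'] (min_width=10, slack=2)
Line 10: ['pepper', 'go'] (min_width=9, slack=3)
Line 11: ['large'] (min_width=5, slack=7)

Answer: |algorithm   |
|python      |
|elephant    |
|small valley|
|make cherry |
|voice       |
|hospital sky|
|good knife  |
|voice will  |
|pepper go   |
|large       |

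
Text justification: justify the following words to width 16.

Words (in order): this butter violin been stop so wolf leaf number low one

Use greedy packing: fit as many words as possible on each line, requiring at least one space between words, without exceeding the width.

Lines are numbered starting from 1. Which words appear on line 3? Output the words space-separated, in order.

Answer: so wolf leaf

Derivation:
Line 1: ['this', 'butter'] (min_width=11, slack=5)
Line 2: ['violin', 'been', 'stop'] (min_width=16, slack=0)
Line 3: ['so', 'wolf', 'leaf'] (min_width=12, slack=4)
Line 4: ['number', 'low', 'one'] (min_width=14, slack=2)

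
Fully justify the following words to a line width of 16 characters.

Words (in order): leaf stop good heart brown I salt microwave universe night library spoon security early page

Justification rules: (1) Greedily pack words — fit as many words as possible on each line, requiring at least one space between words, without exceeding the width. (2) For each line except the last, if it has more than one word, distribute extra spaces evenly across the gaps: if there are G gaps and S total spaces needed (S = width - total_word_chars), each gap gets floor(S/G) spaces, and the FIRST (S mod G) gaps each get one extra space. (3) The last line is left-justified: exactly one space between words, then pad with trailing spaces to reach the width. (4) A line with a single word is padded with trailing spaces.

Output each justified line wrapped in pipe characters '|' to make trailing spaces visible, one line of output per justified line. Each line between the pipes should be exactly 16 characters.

Line 1: ['leaf', 'stop', 'good'] (min_width=14, slack=2)
Line 2: ['heart', 'brown', 'I'] (min_width=13, slack=3)
Line 3: ['salt', 'microwave'] (min_width=14, slack=2)
Line 4: ['universe', 'night'] (min_width=14, slack=2)
Line 5: ['library', 'spoon'] (min_width=13, slack=3)
Line 6: ['security', 'early'] (min_width=14, slack=2)
Line 7: ['page'] (min_width=4, slack=12)

Answer: |leaf  stop  good|
|heart   brown  I|
|salt   microwave|
|universe   night|
|library    spoon|
|security   early|
|page            |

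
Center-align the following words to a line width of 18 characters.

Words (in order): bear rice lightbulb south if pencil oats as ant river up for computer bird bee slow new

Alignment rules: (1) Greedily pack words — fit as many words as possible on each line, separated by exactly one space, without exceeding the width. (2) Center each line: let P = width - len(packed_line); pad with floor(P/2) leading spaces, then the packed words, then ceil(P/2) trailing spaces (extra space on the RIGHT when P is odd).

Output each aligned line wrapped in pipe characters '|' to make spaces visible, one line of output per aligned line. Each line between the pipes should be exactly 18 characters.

Answer: |    bear rice     |
|lightbulb south if|
|pencil oats as ant|
|   river up for   |
|computer bird bee |
|     slow new     |

Derivation:
Line 1: ['bear', 'rice'] (min_width=9, slack=9)
Line 2: ['lightbulb', 'south', 'if'] (min_width=18, slack=0)
Line 3: ['pencil', 'oats', 'as', 'ant'] (min_width=18, slack=0)
Line 4: ['river', 'up', 'for'] (min_width=12, slack=6)
Line 5: ['computer', 'bird', 'bee'] (min_width=17, slack=1)
Line 6: ['slow', 'new'] (min_width=8, slack=10)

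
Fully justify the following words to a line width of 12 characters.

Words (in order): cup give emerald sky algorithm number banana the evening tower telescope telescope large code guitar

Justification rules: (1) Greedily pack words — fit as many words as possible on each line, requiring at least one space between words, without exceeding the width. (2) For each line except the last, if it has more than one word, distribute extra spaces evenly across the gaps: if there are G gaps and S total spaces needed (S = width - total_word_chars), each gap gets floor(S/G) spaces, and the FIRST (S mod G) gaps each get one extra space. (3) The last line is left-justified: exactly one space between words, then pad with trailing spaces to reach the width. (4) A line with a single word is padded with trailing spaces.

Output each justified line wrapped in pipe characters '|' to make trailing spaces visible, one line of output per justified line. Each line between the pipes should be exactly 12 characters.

Answer: |cup     give|
|emerald  sky|
|algorithm   |
|number      |
|banana   the|
|evening     |
|tower       |
|telescope   |
|telescope   |
|large   code|
|guitar      |

Derivation:
Line 1: ['cup', 'give'] (min_width=8, slack=4)
Line 2: ['emerald', 'sky'] (min_width=11, slack=1)
Line 3: ['algorithm'] (min_width=9, slack=3)
Line 4: ['number'] (min_width=6, slack=6)
Line 5: ['banana', 'the'] (min_width=10, slack=2)
Line 6: ['evening'] (min_width=7, slack=5)
Line 7: ['tower'] (min_width=5, slack=7)
Line 8: ['telescope'] (min_width=9, slack=3)
Line 9: ['telescope'] (min_width=9, slack=3)
Line 10: ['large', 'code'] (min_width=10, slack=2)
Line 11: ['guitar'] (min_width=6, slack=6)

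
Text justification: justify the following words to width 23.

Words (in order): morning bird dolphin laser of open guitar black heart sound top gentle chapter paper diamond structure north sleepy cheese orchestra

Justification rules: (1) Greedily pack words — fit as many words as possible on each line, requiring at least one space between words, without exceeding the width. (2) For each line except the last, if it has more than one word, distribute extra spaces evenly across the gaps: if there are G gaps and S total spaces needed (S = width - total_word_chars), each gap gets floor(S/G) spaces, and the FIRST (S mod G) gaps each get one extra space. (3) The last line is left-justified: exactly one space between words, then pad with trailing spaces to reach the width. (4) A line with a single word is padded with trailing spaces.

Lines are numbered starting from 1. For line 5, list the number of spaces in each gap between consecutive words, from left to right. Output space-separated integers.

Answer: 1 1

Derivation:
Line 1: ['morning', 'bird', 'dolphin'] (min_width=20, slack=3)
Line 2: ['laser', 'of', 'open', 'guitar'] (min_width=20, slack=3)
Line 3: ['black', 'heart', 'sound', 'top'] (min_width=21, slack=2)
Line 4: ['gentle', 'chapter', 'paper'] (min_width=20, slack=3)
Line 5: ['diamond', 'structure', 'north'] (min_width=23, slack=0)
Line 6: ['sleepy', 'cheese', 'orchestra'] (min_width=23, slack=0)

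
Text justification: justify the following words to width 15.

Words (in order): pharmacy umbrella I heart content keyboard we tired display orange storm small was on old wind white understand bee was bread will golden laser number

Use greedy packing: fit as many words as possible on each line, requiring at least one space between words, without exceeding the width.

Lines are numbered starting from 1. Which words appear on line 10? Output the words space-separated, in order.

Line 1: ['pharmacy'] (min_width=8, slack=7)
Line 2: ['umbrella', 'I'] (min_width=10, slack=5)
Line 3: ['heart', 'content'] (min_width=13, slack=2)
Line 4: ['keyboard', 'we'] (min_width=11, slack=4)
Line 5: ['tired', 'display'] (min_width=13, slack=2)
Line 6: ['orange', 'storm'] (min_width=12, slack=3)
Line 7: ['small', 'was', 'on'] (min_width=12, slack=3)
Line 8: ['old', 'wind', 'white'] (min_width=14, slack=1)
Line 9: ['understand', 'bee'] (min_width=14, slack=1)
Line 10: ['was', 'bread', 'will'] (min_width=14, slack=1)
Line 11: ['golden', 'laser'] (min_width=12, slack=3)
Line 12: ['number'] (min_width=6, slack=9)

Answer: was bread will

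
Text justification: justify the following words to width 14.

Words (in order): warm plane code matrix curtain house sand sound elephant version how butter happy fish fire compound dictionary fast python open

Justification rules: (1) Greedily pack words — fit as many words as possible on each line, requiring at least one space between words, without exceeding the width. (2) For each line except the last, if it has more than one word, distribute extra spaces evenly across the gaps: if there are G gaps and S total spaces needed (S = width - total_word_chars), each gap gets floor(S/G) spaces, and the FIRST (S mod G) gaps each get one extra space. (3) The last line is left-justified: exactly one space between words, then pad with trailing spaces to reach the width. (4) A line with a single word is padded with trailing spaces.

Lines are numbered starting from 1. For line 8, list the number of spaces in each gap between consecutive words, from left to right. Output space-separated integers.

Line 1: ['warm', 'plane'] (min_width=10, slack=4)
Line 2: ['code', 'matrix'] (min_width=11, slack=3)
Line 3: ['curtain', 'house'] (min_width=13, slack=1)
Line 4: ['sand', 'sound'] (min_width=10, slack=4)
Line 5: ['elephant'] (min_width=8, slack=6)
Line 6: ['version', 'how'] (min_width=11, slack=3)
Line 7: ['butter', 'happy'] (min_width=12, slack=2)
Line 8: ['fish', 'fire'] (min_width=9, slack=5)
Line 9: ['compound'] (min_width=8, slack=6)
Line 10: ['dictionary'] (min_width=10, slack=4)
Line 11: ['fast', 'python'] (min_width=11, slack=3)
Line 12: ['open'] (min_width=4, slack=10)

Answer: 6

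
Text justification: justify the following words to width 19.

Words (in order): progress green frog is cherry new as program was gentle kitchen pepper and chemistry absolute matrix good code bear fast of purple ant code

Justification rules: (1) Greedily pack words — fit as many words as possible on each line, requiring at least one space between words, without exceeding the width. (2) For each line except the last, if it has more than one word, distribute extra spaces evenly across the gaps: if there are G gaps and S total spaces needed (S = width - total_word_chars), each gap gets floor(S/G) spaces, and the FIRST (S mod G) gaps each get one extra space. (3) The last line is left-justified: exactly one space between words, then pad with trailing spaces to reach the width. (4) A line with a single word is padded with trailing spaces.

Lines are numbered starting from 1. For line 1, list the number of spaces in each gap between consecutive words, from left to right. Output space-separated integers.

Answer: 1 1

Derivation:
Line 1: ['progress', 'green', 'frog'] (min_width=19, slack=0)
Line 2: ['is', 'cherry', 'new', 'as'] (min_width=16, slack=3)
Line 3: ['program', 'was', 'gentle'] (min_width=18, slack=1)
Line 4: ['kitchen', 'pepper', 'and'] (min_width=18, slack=1)
Line 5: ['chemistry', 'absolute'] (min_width=18, slack=1)
Line 6: ['matrix', 'good', 'code'] (min_width=16, slack=3)
Line 7: ['bear', 'fast', 'of', 'purple'] (min_width=19, slack=0)
Line 8: ['ant', 'code'] (min_width=8, slack=11)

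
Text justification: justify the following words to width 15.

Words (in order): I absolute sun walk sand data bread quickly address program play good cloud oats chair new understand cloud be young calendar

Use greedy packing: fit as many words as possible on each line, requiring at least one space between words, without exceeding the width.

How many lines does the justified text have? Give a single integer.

Line 1: ['I', 'absolute', 'sun'] (min_width=14, slack=1)
Line 2: ['walk', 'sand', 'data'] (min_width=14, slack=1)
Line 3: ['bread', 'quickly'] (min_width=13, slack=2)
Line 4: ['address', 'program'] (min_width=15, slack=0)
Line 5: ['play', 'good', 'cloud'] (min_width=15, slack=0)
Line 6: ['oats', 'chair', 'new'] (min_width=14, slack=1)
Line 7: ['understand'] (min_width=10, slack=5)
Line 8: ['cloud', 'be', 'young'] (min_width=14, slack=1)
Line 9: ['calendar'] (min_width=8, slack=7)
Total lines: 9

Answer: 9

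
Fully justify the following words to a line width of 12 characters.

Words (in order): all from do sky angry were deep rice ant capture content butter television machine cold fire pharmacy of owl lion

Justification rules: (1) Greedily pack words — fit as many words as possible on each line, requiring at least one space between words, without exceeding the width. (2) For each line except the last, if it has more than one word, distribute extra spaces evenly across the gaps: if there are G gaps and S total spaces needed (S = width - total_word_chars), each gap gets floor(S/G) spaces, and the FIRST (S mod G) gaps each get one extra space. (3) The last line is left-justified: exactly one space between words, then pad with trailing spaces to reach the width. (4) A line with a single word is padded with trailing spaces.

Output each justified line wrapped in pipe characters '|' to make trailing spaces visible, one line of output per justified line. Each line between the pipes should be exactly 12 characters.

Answer: |all  from do|
|sky    angry|
|were    deep|
|rice     ant|
|capture     |
|content     |
|butter      |
|television  |
|machine cold|
|fire        |
|pharmacy  of|
|owl lion    |

Derivation:
Line 1: ['all', 'from', 'do'] (min_width=11, slack=1)
Line 2: ['sky', 'angry'] (min_width=9, slack=3)
Line 3: ['were', 'deep'] (min_width=9, slack=3)
Line 4: ['rice', 'ant'] (min_width=8, slack=4)
Line 5: ['capture'] (min_width=7, slack=5)
Line 6: ['content'] (min_width=7, slack=5)
Line 7: ['butter'] (min_width=6, slack=6)
Line 8: ['television'] (min_width=10, slack=2)
Line 9: ['machine', 'cold'] (min_width=12, slack=0)
Line 10: ['fire'] (min_width=4, slack=8)
Line 11: ['pharmacy', 'of'] (min_width=11, slack=1)
Line 12: ['owl', 'lion'] (min_width=8, slack=4)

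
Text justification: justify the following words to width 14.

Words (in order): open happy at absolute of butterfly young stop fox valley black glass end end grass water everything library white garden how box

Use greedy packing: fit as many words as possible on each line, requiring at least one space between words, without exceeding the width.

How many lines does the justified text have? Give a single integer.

Answer: 10

Derivation:
Line 1: ['open', 'happy', 'at'] (min_width=13, slack=1)
Line 2: ['absolute', 'of'] (min_width=11, slack=3)
Line 3: ['butterfly'] (min_width=9, slack=5)
Line 4: ['young', 'stop', 'fox'] (min_width=14, slack=0)
Line 5: ['valley', 'black'] (min_width=12, slack=2)
Line 6: ['glass', 'end', 'end'] (min_width=13, slack=1)
Line 7: ['grass', 'water'] (min_width=11, slack=3)
Line 8: ['everything'] (min_width=10, slack=4)
Line 9: ['library', 'white'] (min_width=13, slack=1)
Line 10: ['garden', 'how', 'box'] (min_width=14, slack=0)
Total lines: 10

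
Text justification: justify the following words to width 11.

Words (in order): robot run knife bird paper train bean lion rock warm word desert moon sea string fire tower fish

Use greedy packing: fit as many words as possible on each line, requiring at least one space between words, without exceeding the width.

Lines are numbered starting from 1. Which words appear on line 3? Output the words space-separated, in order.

Line 1: ['robot', 'run'] (min_width=9, slack=2)
Line 2: ['knife', 'bird'] (min_width=10, slack=1)
Line 3: ['paper', 'train'] (min_width=11, slack=0)
Line 4: ['bean', 'lion'] (min_width=9, slack=2)
Line 5: ['rock', 'warm'] (min_width=9, slack=2)
Line 6: ['word', 'desert'] (min_width=11, slack=0)
Line 7: ['moon', 'sea'] (min_width=8, slack=3)
Line 8: ['string', 'fire'] (min_width=11, slack=0)
Line 9: ['tower', 'fish'] (min_width=10, slack=1)

Answer: paper train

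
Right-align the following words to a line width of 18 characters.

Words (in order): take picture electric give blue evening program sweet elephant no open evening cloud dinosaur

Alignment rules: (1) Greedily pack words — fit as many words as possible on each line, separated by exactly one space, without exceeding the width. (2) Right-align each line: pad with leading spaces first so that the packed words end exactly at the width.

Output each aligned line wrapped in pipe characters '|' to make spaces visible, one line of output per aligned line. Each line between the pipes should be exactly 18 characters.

Line 1: ['take', 'picture'] (min_width=12, slack=6)
Line 2: ['electric', 'give', 'blue'] (min_width=18, slack=0)
Line 3: ['evening', 'program'] (min_width=15, slack=3)
Line 4: ['sweet', 'elephant', 'no'] (min_width=17, slack=1)
Line 5: ['open', 'evening', 'cloud'] (min_width=18, slack=0)
Line 6: ['dinosaur'] (min_width=8, slack=10)

Answer: |      take picture|
|electric give blue|
|   evening program|
| sweet elephant no|
|open evening cloud|
|          dinosaur|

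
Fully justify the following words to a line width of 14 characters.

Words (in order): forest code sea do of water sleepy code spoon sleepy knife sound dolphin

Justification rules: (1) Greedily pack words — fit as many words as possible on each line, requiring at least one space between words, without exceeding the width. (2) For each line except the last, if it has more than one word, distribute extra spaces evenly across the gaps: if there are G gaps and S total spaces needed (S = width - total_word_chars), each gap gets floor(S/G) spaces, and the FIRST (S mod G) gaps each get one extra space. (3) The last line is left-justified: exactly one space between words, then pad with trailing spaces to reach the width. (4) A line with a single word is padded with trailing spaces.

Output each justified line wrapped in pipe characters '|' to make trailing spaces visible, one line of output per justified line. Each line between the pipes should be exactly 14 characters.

Line 1: ['forest', 'code'] (min_width=11, slack=3)
Line 2: ['sea', 'do', 'of'] (min_width=9, slack=5)
Line 3: ['water', 'sleepy'] (min_width=12, slack=2)
Line 4: ['code', 'spoon'] (min_width=10, slack=4)
Line 5: ['sleepy', 'knife'] (min_width=12, slack=2)
Line 6: ['sound', 'dolphin'] (min_width=13, slack=1)

Answer: |forest    code|
|sea    do   of|
|water   sleepy|
|code     spoon|
|sleepy   knife|
|sound dolphin |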